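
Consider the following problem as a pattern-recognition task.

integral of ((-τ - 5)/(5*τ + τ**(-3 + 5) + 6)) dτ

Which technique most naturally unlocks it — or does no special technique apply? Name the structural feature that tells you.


Best approach: partial fractions — break (5*τ + τ**(-3 + 5) + 6) into its roots and the integral splits into logarithm-sized bites.


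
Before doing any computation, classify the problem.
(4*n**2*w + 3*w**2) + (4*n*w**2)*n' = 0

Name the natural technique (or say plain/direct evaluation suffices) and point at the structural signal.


Method: the exact-equation method — the cross partial derivatives of 4*n**2*w + 3*w**2 and 4*n*w**2 agree, so the left side is the total differential of one potential in w and n.


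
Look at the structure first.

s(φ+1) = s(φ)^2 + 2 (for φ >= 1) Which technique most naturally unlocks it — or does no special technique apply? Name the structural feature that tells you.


Best approach: no special technique — a nonlinear dependence on earlier terms breaks linearity, and with it every superposition-based closed form.


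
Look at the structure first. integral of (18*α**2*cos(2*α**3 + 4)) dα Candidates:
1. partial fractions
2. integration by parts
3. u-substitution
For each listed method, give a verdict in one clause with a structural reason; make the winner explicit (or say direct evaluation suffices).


Best approach: u-substitution — structure check: outer function, inner expression 2*α**3 + 4, inner derivative as a factor — the classic u = 2*α**3 + 4 pattern.
- partial fractions: there is no rational-function structure to decompose.
- integration by parts — a polynomial factor is present, but its partner is not an exp, sine, or cosine of a degree-1 argument, nor a logarithm.
- u-substitution — yes, a natural case for it.


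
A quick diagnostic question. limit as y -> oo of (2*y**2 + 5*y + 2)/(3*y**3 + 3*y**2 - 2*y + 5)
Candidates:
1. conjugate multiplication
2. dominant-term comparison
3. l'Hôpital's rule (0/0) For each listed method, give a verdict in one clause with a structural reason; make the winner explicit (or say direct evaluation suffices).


Diagnosis: dominant-term comparison — growth-rate triage: the leading powers of y decide the limit, everything else is noise.
- conjugate multiplication — the conjugate move applies to radical differences, which this is not.
- dominant-term comparison — yes, a natural case for it.
- l'Hôpital's rule (0/0) — viewed as a single quotient this runs to ∞/∞, not the 0/0 clash this candidate addresses; an at-infinity variant of the rule would resolve it, but comparing leading growth reads the answer without differentiating.


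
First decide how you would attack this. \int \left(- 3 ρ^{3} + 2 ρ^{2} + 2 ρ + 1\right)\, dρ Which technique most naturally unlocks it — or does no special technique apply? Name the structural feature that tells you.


Diagnosis: no special technique — the integrand is a sum of constant multiples of powers of ρ — integrate term by term.


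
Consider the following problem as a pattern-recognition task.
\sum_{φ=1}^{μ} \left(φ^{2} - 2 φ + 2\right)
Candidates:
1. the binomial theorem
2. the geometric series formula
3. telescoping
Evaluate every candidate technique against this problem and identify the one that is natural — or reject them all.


Method: no special technique — recognize the absence of structure: constant-multiple powers of φ summed plainly, no special method required.
- the binomial theorem: there is no pair of bases whose matched powers would reassemble into a single binomial power.
- the geometric series formula — the ratio of consecutive terms depends on the index.
- telescoping: neither a shifted-difference shape nor integer-spaced poles are present.


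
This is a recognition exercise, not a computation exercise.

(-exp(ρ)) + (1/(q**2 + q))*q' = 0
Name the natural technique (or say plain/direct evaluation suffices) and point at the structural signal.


Verdict: separation of variables — solved for the derivative, the right side factors as exp(ρ) times q**2 + q — all ρ-dependence separates from all q-dependence. Rearranged, this also fits the Bernoulli template directly; separation reads the product structure as given.


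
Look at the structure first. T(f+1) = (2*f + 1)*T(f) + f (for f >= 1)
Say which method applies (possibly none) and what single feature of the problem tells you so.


Method: a summation factor — the coefficient 2*f + 1 drifts with the index, so no fixed root exists; normalizing by the cumulative product telescopes it.


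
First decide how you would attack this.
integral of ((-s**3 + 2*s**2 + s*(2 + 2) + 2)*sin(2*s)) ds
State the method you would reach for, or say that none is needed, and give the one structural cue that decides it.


Verdict: integration by parts — (-s**3 + 2*s**2 + s*(2 + 2) + 2) dies after finitely many derivatives while sin(2*s) cycles under integration — the tabular/parts setup.


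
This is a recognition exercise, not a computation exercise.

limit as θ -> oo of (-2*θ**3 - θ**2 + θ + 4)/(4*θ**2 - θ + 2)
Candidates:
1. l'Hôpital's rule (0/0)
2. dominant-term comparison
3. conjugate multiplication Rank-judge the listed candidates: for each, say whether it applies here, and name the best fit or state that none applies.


Best approach: dominant-term comparison — divide by the highest power of θ present: lower-order terms vanish and the dominant ratio remains.
- l'Hôpital's rule (0/0) — as a single quotient the expression runs to ∞/∞ at the limit point — an at-infinity form of the rule would apply, though the leading-growth comparison is the direct reading.
- dominant-term comparison: applicable, and directly so.
- conjugate multiplication — no divergent radical difference is present for a conjugate pair to cancel.


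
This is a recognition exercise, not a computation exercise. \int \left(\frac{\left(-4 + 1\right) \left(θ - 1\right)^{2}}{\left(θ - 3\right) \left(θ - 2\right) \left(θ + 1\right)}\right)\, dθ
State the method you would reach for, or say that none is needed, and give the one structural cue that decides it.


Diagnosis: partial fractions — a proper rational integrand whose denominator splits into simpler factors — decompose into partial fractions first.


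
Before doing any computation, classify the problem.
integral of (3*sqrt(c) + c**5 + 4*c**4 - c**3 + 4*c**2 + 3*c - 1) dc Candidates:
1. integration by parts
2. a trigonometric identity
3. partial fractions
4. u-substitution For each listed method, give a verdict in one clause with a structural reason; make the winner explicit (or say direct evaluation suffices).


Method: no special technique — a term-by-term power-rule job in c; no substitution or rearrangement earns its keep here.
- integration by parts: the nonconstant-polynomial-times-standard-kernel pattern (an exp, sine, cosine, or logarithm partner) is absent.
- a trigonometric identity — there is no trigonometric structure at all — the integrand carries no sine or cosine to rewrite.
- partial fractions — there is no rational-function structure to decompose.
- u-substitution: no subexpression of the integrand pairs with its own derivative as a factor — individual terms may offer their own substitutions, but any change of variable covering the whole integral would have to be constructed from outside the expression.


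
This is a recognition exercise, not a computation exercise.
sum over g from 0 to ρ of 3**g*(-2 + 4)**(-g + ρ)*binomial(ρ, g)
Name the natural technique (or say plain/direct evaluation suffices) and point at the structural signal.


Verdict: the binomial theorem — the binomial coefficients weight matched powers of 3 and (-2 + 4), which is exactly the expansion of a binomial power.


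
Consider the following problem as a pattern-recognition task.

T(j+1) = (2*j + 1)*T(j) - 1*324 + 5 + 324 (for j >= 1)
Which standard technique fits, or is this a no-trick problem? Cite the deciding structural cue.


Technique: a summation factor — an index-dependent multiplier 2*j + 1 rules out characteristic roots; a summation factor converts it to a pure difference.


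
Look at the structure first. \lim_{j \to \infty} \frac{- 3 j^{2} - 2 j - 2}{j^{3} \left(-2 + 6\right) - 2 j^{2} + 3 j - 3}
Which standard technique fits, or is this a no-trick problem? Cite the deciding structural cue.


Best approach: dominant-term comparison — growth-rate triage: the leading powers of j decide the limit, everything else is noise. As a single quotient, the ∞/∞ shape would yield to repeated differentiation as well — the growth comparison gets there in one look.


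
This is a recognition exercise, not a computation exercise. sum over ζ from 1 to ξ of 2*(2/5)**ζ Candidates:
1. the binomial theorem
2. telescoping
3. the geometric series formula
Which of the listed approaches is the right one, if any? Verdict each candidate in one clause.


Method: the geometric series formula — each term is 2/5 times the previous one, so the geometric-series formula applies directly.
- the binomial theorem: there is no sum-raised-to-a-power identity hiding in these terms.
- telescoping — as presented, consecutive terms share no shifted copy to cancel against — no rewrite is on display to change that.
- the geometric series formula: yes — fits the structure here.


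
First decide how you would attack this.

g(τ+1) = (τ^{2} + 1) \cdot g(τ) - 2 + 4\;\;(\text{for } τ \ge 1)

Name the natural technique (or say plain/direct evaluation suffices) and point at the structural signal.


Technique: a summation factor — normalize by the running product of τ^{2} + 1: the left side becomes a difference, and differences sum.


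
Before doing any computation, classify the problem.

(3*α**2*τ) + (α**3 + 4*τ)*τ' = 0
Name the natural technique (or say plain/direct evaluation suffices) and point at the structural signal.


Diagnosis: the exact-equation method — checking ∂/∂τ of 3*α**2*τ against ∂/∂α of α**3 + 4*τ: they match — the equation is exact as it stands.


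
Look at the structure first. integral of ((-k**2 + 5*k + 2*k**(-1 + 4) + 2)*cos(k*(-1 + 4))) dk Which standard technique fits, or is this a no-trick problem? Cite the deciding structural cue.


Best approach: integration by parts — a polynomial (-k**2 + 5*k + 2*k**(-1 + 4) + 2) against the kernel cos(k*(-1 + 4)) is the signature bounded-ladder case for integration by parts.


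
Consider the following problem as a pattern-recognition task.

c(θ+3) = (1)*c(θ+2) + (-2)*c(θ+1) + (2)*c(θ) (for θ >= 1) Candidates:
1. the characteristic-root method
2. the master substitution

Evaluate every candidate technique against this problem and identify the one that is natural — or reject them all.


Best approach: the characteristic-root method — no index-dependence in the weights and nothing inhomogeneous: classic characteristic-equation setup.
- the characteristic-root method: applies; the problem has the shape this method handles.
- the master substitution: no fixed divisor shrinks the index between calls.


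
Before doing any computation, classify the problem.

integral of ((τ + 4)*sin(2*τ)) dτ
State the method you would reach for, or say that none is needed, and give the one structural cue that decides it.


Diagnosis: integration by parts — a polynomial factor τ + 4 multiplies sin(2*τ); differentiating τ + 4 lowers its degree while sin(2*τ) integrates cleanly, so parts wins.


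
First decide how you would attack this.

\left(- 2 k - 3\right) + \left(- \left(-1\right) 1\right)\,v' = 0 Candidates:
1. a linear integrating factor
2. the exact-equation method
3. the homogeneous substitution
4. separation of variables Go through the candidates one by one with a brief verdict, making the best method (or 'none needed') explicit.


Technique: no special technique — solved for the derivative, no v appears — this is antidifferentiation in k wearing ODE clothing.
- a linear integrating factor — with the unknown absent the integrating factor is a formality; direct integration is the working structure.
- the exact-equation method: no dependence on the unknown anywhere: exactness is a label without content here.
- the homogeneous substitution: the slope changes under joint rescaling, failing the degree-zero test.
- separation of variables: with no unknown in the slope, separating variables is a formality — the equation integrates directly.


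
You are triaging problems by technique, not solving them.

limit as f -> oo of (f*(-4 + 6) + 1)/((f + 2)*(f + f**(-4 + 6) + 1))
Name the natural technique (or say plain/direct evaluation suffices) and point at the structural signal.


Verdict: dominant-term comparison — divide by the highest power of f present: lower-order terms vanish and the dominant ratio remains. Differentiating the expression as a single quotient would eventually settle it as well; matching dominant growth settles it immediately.


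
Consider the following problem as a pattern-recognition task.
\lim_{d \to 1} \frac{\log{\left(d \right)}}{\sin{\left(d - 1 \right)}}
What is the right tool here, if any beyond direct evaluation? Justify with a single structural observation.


Best approach: l'Hôpital's rule (0/0) — numerator and denominator both vanish at 1 — a genuine 0/0 form, which is exactly when l'Hôpital applies. A first-order expansion at the point is an equally standard path; the rule packages it.


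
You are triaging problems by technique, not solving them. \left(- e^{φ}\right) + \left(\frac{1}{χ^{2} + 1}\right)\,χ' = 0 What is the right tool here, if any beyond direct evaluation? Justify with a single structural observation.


Best approach: separation of variables — one side of the product carries the independent variable, the other the unknown — the textbook separation shape. The equation is exact as it stands too — a potential function exists — though separation reads the split structure directly.


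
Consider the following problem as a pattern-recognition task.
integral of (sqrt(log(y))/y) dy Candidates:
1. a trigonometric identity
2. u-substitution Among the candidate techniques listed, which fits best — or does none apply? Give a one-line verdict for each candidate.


Diagnosis: u-substitution — collected, the integrand has one factor that is, up to a constant, the derivative of an inner expression the rest depends on — substitute for that inner expression.
- a trigonometric identity: there is no trigonometric structure at all — the integrand carries no sine or cosine to rewrite.
- u-substitution: a fit — the right tool for this form.


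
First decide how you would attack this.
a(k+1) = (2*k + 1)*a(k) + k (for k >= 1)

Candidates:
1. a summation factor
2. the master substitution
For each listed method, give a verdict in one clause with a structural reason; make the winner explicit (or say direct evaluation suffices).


Method: a summation factor — rescale the sequence by the product of the weights 2*k + 1 so far — the recurrence collapses to a plain running sum.
- a summation factor: applicable, and directly so.
- the master substitution: this is shift-type recursion, outside the divide-and-conquer template.


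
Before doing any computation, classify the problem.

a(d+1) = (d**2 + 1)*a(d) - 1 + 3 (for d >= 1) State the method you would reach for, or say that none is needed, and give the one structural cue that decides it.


Diagnosis: a summation factor — one step of memory with a weight d**2 + 1 that changes as the index grows — the summation-factor construction is built for this.


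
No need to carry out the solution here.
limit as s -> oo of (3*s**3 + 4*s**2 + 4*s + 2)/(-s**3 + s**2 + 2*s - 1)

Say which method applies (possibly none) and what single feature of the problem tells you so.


Verdict: dominant-term comparison — divide through by the highest power of s; every lower-order term dies and the dominant terms decide the limit. Differentiating the expression as a single quotient would eventually settle it as well; matching dominant growth settles it immediately.


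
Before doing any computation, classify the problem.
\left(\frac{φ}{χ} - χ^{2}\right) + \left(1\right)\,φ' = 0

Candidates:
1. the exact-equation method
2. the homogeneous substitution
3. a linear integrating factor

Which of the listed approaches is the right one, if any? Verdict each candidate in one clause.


Technique: a linear integrating factor — linear in the unknown with genuine forcing: multiply through by the exponential of the integrated coefficient and the left side closes into one derivative.
- the exact-equation method — the mixed partial derivatives differ, so the left side is not a total differential.
- the homogeneous substitution: solved for the derivative, the right side changes under joint scaling of the two variables.
- a linear integrating factor — applicable, and directly so.


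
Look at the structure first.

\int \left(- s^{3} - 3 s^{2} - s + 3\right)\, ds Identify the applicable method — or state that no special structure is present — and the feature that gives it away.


Best approach: no special technique — scan for structure and find none: constant multiples of powers of s, integrate directly.


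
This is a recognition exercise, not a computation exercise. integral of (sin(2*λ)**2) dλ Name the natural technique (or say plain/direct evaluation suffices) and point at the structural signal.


Verdict: a trigonometric identity — even powers like sin(2*λ)**2 never integrate directly; the half-angle identity lowers the degree first.


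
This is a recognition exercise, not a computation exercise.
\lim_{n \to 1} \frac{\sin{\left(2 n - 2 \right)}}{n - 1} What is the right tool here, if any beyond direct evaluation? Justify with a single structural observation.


Method: l'Hôpital's rule (0/0) — both numerator and denominator vanish at 1: the genuine 0/0 indeterminate that l'Hôpital exists for. One could equally expand both pieces locally and compare leading terms; the rule does that in one stroke.


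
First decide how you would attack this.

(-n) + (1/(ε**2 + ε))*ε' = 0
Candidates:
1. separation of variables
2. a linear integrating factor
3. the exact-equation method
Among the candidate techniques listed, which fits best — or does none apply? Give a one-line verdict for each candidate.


Best approach: separation of variables — solved for the derivative, the right side factors as n times ε**2 + ε — all n-dependence separates from all ε-dependence. A Bernoulli substitution applies to this equation as given; separation takes the same equation in its displayed form.
- separation of variables — applicable, and directly so.
- a linear integrating factor — a nonlinear term in the unknown puts this outside the integrating-factor template.
- the exact-equation method: any potential here is of the trivial single-variable kind; the exact method earns its name only with genuine cross terms.


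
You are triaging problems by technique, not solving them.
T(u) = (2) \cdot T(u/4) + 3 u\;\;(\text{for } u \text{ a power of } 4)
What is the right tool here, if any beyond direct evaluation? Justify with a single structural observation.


Diagnosis: the master substitution — the argument contracts 4-fold per step: reindex u exponentially and solve the linear recurrence in the new index.


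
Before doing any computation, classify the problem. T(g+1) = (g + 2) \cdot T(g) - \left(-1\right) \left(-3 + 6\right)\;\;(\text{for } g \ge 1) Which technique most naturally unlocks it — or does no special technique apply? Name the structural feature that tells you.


Technique: a summation factor — one-term recursion with variable weight g + 2 is solved by product normalization, not by root-finding.


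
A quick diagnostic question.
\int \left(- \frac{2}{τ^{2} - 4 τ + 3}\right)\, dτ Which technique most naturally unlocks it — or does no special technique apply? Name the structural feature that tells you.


Technique: partial fractions — with τ^{2} - 4 τ + 3 factorable and the degree on top strictly smaller, simple-fraction decomposition is immediate.


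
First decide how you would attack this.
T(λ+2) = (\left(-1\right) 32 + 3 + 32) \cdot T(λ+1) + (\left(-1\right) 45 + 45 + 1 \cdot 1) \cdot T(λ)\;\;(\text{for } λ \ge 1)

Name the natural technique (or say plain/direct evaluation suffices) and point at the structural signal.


Verdict: the characteristic-root method — shift-invariance with fixed coefficients calls for exponential trials; the characteristic polynomial finds every r^λ.


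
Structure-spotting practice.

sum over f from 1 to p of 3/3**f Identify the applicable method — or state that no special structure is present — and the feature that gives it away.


Best approach: the geometric series formula — consecutive terms stand in a fixed index-free ratio — the geometric sum formula closes it.


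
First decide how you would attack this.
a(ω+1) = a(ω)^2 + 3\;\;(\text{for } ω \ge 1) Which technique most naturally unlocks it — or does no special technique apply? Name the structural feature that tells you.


Technique: no special technique — the unknown sequence enters the update nonlinearly, so no linear method fits the recurrence as written — direct iteration remains.


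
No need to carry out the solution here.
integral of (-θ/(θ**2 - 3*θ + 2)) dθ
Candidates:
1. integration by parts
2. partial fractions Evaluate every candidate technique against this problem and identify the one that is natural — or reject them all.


Diagnosis: partial fractions — once θ**2 - 3*θ + 2 is factored, each root contributes a simple-fraction term; integrate them one at a time.
- integration by parts: no split into a nonconstant polynomial times one of the standard kernels — exp, sine, or cosine of a linear argument, or a logarithm — applies here.
- partial fractions — a fit — the right tool for this form.


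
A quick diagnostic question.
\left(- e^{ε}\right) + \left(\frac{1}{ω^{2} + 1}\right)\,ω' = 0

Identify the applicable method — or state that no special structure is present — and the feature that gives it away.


Method: separation of variables — one side of the product carries the independent variable, the other the unknown — the textbook separation shape. One could also solve this as an exact equation; with each coefficient in its own variable, separating is the same work with fewer steps.


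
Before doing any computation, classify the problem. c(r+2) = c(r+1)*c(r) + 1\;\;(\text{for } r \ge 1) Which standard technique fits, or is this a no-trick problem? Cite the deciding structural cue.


Verdict: no special technique — each new value is a nonlinear function of earlier ones — scaling arguments and superposition both fail.


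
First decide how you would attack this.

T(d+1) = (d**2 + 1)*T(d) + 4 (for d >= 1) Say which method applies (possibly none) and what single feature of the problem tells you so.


Best approach: a summation factor — one step of memory with a weight d**2 + 1 that changes as the index grows — the summation-factor construction is built for this.


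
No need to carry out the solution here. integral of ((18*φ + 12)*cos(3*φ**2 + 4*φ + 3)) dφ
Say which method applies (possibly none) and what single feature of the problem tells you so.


Method: u-substitution — structure check: outer function, inner expression 3*φ**2 + 4*φ + 3, inner derivative as a factor — the classic u = 3*φ**2 + 4*φ + 3 pattern.


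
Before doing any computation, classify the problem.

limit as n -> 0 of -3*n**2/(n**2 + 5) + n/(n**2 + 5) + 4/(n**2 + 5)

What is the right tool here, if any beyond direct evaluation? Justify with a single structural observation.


Best approach: no special technique — no denominator vanishes and nothing blows up at 0: direct substitution is the whole computation.


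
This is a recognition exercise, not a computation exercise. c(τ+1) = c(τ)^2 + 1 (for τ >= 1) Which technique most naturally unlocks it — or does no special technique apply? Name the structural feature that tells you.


Verdict: no special technique — nonlinear feedback in the recursion rules out every root- or factor-based technique.


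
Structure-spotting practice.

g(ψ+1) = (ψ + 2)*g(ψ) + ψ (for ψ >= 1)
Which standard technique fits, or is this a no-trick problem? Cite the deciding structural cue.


Method: a summation factor — it is first-order linear but the coefficient ψ + 2 depends on the index, so multiply through by a summation factor to telescope it.


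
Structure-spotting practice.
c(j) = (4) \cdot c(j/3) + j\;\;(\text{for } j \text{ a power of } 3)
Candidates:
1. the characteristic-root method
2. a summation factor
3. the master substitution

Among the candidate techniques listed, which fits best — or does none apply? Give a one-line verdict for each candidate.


Verdict: the master substitution — the argument contracts 3-fold per step: reindex j exponentially and solve the linear recurrence in the new index.
- the characteristic-root method: a divided-index call is not the fixed-shift linear shape that characteristic roots solve.
- a summation factor — a divided-index call is outside the fixed-shift first-order family a summation factor normalizes.
- the master substitution — yes, a natural case for it.


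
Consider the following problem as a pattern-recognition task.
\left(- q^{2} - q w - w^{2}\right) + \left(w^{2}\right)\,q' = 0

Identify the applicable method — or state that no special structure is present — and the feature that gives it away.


Verdict: the homogeneous substitution — scaling w and q together leaves the slope fixed — it depends only on q/w, so substitute the ratio.


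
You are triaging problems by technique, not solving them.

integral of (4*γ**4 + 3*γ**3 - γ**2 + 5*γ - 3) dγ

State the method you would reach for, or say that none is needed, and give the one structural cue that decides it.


Technique: no special technique — nothing composite, nothing rational, nothing trigonometric — each constant-multiple power of γ integrates by the power rule alone.


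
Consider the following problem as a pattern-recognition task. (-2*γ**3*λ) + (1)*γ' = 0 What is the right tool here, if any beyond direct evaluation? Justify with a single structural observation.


Verdict: separation of variables — one side of the product carries the independent variable, the other the unknown — the textbook separation shape.


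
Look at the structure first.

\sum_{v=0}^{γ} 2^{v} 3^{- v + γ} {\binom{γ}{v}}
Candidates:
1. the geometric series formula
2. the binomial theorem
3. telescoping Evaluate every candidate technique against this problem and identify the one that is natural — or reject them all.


Verdict: the binomial theorem — {\binom{γ}{v}} weighting matched powers of 2 and 3 is the expanded form of (2 + 3)^γ — fold it back up.
- the geometric series formula — the term-to-term ratio drifts with the index — the one thing the geometric formula cannot absorb.
- the binomial theorem: yes, a natural case for it.
- telescoping: computed from the summand as displayed, the partial sums build up without the pairwise collapse telescoping exploits.


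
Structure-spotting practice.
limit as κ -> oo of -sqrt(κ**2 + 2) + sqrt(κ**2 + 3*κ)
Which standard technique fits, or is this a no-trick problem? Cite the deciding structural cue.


Best approach: conjugate multiplication — sqrt(κ**2 + 3*κ) and sqrt(κ**2 + 2) both blow up, but their difference is tame once the conjugate rationalizes it.


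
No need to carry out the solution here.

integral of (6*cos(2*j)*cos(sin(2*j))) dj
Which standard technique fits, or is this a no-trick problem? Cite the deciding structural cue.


Method: u-substitution — spotting that 6*cos(2*j) is a constant multiple of the derivative of sin(2*j) is the key observation — substitute u = sin(2*j) and the integral becomes one-dimensional in u.


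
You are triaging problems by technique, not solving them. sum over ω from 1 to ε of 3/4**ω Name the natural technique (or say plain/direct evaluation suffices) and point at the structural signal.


Technique: the geometric series formula — consecutive terms stand in a fixed index-free ratio — the geometric sum formula closes it.


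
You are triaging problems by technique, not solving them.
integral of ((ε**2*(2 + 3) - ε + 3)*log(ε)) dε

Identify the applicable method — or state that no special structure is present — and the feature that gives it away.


Method: integration by parts — the logarithm log(ε) wants to be differentiated, not integrated; parts makes that legal.


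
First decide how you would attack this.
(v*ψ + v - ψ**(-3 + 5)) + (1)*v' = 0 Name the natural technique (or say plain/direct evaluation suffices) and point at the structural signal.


Technique: a linear integrating factor — linear in the unknown with genuine forcing: multiply through by the exponential of the integrated coefficient and the left side closes into one derivative.


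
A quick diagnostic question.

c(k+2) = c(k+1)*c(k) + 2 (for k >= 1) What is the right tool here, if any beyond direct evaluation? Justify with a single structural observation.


Best approach: no special technique — the recurrence is nonlinear in the sequence terms; no linear-recurrence method fits it as written — one iterates or studies it directly.


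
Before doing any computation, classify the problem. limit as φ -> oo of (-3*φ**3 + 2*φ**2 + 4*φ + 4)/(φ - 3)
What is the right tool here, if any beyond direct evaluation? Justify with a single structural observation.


Diagnosis: dominant-term comparison — divide by the highest power of φ present: lower-order terms vanish and the dominant ratio remains. Viewed as a single quotient this is an ∞/∞ form — an at-infinity application of l'Hôpital's rule would also resolve it; comparing leading growth reads the answer without differentiating.


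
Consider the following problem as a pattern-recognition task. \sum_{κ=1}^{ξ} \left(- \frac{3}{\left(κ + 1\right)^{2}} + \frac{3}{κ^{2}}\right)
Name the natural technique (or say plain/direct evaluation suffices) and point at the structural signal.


Technique: telescoping — a difference of consecutive values of one function (\frac{3}{κ^{2}} at one index and the next) — telescoping by construction.


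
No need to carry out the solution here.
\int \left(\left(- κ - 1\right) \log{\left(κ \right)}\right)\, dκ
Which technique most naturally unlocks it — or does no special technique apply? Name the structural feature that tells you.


Method: integration by parts — the logarithm \log{\left(κ \right)} has no power-rule antiderivative to read off directly, but its derivative is algebraic — so differentiate \log{\left(κ \right)} and integrate the polynomial factor - κ - 1.


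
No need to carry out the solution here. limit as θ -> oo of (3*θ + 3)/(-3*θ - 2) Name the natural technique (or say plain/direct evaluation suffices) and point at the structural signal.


Diagnosis: dominant-term comparison — growth-rate triage: the leading powers of θ decide the limit, everything else is noise. Differentiating the expression as a single quotient would eventually settle it as well; matching dominant growth settles it immediately.


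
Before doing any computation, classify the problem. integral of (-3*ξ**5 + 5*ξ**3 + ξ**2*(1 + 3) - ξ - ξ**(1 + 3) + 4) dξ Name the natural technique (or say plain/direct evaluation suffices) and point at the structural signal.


Verdict: no special technique — a term-by-term power-rule job in ξ; no substitution or rearrangement earns its keep here.


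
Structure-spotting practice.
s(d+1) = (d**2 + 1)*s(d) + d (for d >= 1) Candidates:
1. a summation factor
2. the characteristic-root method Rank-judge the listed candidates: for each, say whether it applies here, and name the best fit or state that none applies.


Technique: a summation factor — with the index-dependent coefficient d**2 + 1, dividing by the cumulative product turns the left side into a pure difference.
- a summation factor: applies; the problem has the shape this method handles.
- the characteristic-root method — an index-dependent weight blocks the pure exponential ansatz.


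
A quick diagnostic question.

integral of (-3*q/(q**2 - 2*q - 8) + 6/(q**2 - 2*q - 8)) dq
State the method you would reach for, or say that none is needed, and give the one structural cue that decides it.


Technique: partial fractions — q**2 - 2*q - 8 splits into linear pieces, so the quotient is a sum of simple fractions — decompose before integrating.


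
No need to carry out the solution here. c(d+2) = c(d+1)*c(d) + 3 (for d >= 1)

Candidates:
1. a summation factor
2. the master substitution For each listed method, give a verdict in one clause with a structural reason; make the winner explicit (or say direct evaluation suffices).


Diagnosis: no special technique — the map from one term to the next is curved, not linear, so linear closed-form machinery does not attach.
- a summation factor — the recursion is nonlinear — outside the first-order linear family a summation factor addresses.
- the master substitution — no fixed divisor shrinks the index between calls.


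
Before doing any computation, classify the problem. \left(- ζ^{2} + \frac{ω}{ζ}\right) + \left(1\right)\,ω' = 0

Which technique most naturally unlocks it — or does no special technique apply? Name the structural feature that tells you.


Technique: a linear integrating factor — linear in the unknown with genuine forcing: multiply through by the exponential of the integrated coefficient and the left side closes into one derivative.


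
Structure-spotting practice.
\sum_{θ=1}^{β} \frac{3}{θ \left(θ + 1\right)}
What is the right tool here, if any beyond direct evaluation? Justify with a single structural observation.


Method: telescoping — the denominator's roots in \frac{3}{θ \left(θ + 1\right)} sit an integer apart: decomposition produces a self-cancelling chain.


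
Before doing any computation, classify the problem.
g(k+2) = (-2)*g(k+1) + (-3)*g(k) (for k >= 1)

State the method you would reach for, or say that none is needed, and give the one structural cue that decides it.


Diagnosis: the characteristic-root method — linear, homogeneous, constant coefficients: solutions of the form r^k exist — find the roots of the characteristic polynomial.


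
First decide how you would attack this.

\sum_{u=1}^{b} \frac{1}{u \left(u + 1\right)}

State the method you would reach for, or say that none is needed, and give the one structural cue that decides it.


Technique: telescoping — one partial-fraction pass turns \frac{1}{u \left(u + 1\right)} into a shifted difference, and shifted differences telescope.


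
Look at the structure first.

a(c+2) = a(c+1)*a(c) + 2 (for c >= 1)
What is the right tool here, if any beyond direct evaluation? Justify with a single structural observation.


Verdict: no special technique — the unknown sequence enters the update nonlinearly, so no linear method fits the recurrence as written — direct iteration remains.


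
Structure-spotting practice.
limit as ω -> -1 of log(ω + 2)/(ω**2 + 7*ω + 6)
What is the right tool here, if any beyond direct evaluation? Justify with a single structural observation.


Best approach: l'Hôpital's rule (0/0) — both numerator and denominator vanish at -1: the genuine 0/0 indeterminate that l'Hôpital exists for. A local series expansion at the point resolves it as well; the rule is the packaged version of that step.


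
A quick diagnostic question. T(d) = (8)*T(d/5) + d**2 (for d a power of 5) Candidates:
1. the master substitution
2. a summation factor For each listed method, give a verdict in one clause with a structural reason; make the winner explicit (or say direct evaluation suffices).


Best approach: the master substitution — the argument contracts 5-fold per step: reindex d exponentially and solve the linear recurrence in the new index.
- the master substitution: yes, a natural case for it.
- a summation factor: the recursion divides its index rather than shifting it — there is no previous-term chain for a summation factor to telescope.


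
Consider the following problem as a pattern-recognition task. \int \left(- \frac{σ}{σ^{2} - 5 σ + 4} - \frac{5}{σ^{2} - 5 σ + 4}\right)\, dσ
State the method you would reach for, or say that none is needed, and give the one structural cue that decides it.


Technique: partial fractions — once σ^{2} - 5 σ + 4 is factored, each root contributes a simple-fraction term; integrate them one at a time.


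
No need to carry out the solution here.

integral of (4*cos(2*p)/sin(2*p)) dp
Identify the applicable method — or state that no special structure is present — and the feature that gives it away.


Diagnosis: u-substitution — everything non-trivial happens through the inner expression sin(2*p), and its derivative accounts for the remaining factor up to a constant, so set u = sin(2*p).


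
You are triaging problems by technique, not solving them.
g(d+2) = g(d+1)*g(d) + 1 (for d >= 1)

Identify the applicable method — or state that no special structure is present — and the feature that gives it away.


Technique: no special technique — no ansatz, no master substitution, no summation factor survives the nonlinearity here.


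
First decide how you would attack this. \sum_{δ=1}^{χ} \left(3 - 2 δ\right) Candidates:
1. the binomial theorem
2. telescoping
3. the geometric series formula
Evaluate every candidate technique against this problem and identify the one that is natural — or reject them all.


Verdict: no special technique — recognize the absence of structure: constant-multiple powers of δ summed plainly, no special method required.
- the binomial theorem — the terms do not reassemble into a binomial power.
- telescoping: the summand is not presented as a shifted difference — a telescoping rewrite may exist, but the displayed structure does not offer one.
- the geometric series formula: dividing successive terms gives an index-dependent quantity, not a constant.


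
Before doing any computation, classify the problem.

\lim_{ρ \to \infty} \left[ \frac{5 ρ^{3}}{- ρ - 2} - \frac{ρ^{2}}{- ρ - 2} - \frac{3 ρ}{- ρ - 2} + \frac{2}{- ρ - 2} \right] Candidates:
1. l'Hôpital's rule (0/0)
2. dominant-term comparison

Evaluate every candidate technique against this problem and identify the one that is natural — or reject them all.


Method: dominant-term comparison — at large ρ only the top-degree terms survive; compare the leading terms and the limit falls out.
- l'Hôpital's rule (0/0) — no 0/0 form appears: written as one quotient, top and bottom both grow without bound, and the ratio is decided by their leading terms.
- dominant-term comparison — yes, a natural case for it.


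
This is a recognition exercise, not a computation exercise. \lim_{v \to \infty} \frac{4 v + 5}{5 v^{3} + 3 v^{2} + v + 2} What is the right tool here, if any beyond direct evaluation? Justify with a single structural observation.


Diagnosis: dominant-term comparison — growth-rate triage: the leading powers of v decide the limit, everything else is noise. As a single quotient, the ∞/∞ shape would yield to repeated differentiation as well — the growth comparison gets there in one look.


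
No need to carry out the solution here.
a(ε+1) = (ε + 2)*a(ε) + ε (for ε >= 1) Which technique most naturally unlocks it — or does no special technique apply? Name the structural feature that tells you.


Best approach: a summation factor — an index-dependent multiplier ε + 2 rules out characteristic roots; a summation factor converts it to a pure difference.
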